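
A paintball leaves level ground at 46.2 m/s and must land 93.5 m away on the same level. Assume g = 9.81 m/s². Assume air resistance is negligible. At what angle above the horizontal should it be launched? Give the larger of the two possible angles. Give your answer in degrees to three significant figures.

From R = (v₀²/g) sin 2θ: sin 2θ = 9.81 × 93.5 / 2134.4 = 0.4297.
2θ = 25.45° or 180° − 25.45° = 154.5°, so θ = 12.73° or 77.27°.
The larger angle is 77.27°.

77.3°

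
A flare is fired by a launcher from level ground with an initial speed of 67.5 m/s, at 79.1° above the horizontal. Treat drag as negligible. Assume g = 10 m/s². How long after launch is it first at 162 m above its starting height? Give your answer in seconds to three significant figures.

vₓ = 67.50 cos 79.1° = 12.76 m/s; v_y0 = 67.50 sin 79.1° = 66.28 m/s.
Require v_y0 t − ½ g t² = 162, i.e. 5.000 t² − 66.28 t + 162 = 0.
Quadratic formula: t = (66.28 ± √1153.3) / 10.0 = (66.28 ± 33.96) / 10.0 → t = 3.232 s or 10.02 s.
The first (ascending) time is 3.232 s.

3.23 s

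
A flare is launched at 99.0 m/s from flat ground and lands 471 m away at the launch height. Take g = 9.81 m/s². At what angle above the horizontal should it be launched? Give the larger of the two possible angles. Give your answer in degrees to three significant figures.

From R = (v₀²/g) sin 2θ: sin 2θ = 9.81 × 471 / 9801.0 = 0.4714.
2θ = 28.13° or 180° − 28.13° = 151.9°, so θ = 14.06° or 75.94°.
The larger angle is 75.94°.

75.9°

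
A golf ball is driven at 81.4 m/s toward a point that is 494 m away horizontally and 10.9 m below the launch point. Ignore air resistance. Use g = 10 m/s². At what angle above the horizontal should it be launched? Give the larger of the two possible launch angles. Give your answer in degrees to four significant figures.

Trajectory: y = x tanθ − g x² (1 + tan²θ)/(2v₀²). With x = 494, y = −10.9, v₀ = 81.4, g = 10.0:
184.2 tan²θ − 494 tanθ + (173.3) = 0.
tanθ = [494 ± √(494² − 4 × 184.2 × (173.3))] / (2 × 184.2) = (494 ± 341.2) / 368.3, giving tanθ = 0.4149 or 2.268.
θ = 22.53° or 66.20°; the larger is 66.20°.

66.20°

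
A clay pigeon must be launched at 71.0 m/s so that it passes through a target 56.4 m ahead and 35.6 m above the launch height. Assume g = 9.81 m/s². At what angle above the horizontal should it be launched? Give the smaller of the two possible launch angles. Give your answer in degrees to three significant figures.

Trajectory: y = x tanθ − g x² (1 + tan²θ)/(2v₀²). With x = 56.4, y = 35.6, v₀ = 71.0, g = 9.81:
3.095 tan²θ − 56.4 tanθ + (38.70) = 0.
tanθ = [56.4 ± √(56.4² − 4 × 3.095 × (38.70))] / (2 × 3.095) = (56.4 ± 51.98) / 6.190, giving tanθ = 0.7141 or 17.51.
θ = 35.53° or 86.73°; the smaller is 35.53°.

35.5°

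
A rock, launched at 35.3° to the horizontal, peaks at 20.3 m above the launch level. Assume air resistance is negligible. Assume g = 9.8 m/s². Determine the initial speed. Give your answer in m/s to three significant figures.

At the peak v_y = 0, so v_y0 = √(2gH) = √(2 × 9.80 × 20.3) = 19.95 m/s.
v_y0 = v₀ sin θ ⇒ v₀ = 19.95 / sin 35.3° = 34.52 m/s.

34.5 m/s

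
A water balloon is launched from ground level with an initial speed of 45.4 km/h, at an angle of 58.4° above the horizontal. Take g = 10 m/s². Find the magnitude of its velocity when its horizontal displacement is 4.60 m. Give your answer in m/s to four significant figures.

Convert: 45.4 km/h = 45.4/3.6 = 12.61 m/s.
vₓ = 12.61 cos 58.4° = 6.608 m/s; v_y0 = 12.61 sin 58.4° = 10.74 m/s.
x = vₓ t ⇒ t = 4.60/6.608 = 0.6961 s.
Vertical velocity there: v_y = v_y0 − g t = 10.74 − 10.0 × 0.6961 = 3.780 m/s.
Speed: √(vₓ² + v_y²) = √(6.608² + 3.780²) = 7.613 m/s.

7.613 m/s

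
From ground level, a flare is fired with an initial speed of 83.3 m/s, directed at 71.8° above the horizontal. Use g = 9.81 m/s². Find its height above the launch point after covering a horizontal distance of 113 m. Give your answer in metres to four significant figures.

251.2 m

vₓ = 83.30 cos 71.8° = 26.02 m/s; v_y0 = 83.30 sin 71.8° = 79.13 m/s.
Time to reach x = 113 m: t = x/vₓ = 113/26.02 = 4.343 s.
Height: y = v_y0 t − ½ g t² = 79.13 × 4.343 − 4.905 × 4.343² = 343.7 − 92.53 = 251.2 m.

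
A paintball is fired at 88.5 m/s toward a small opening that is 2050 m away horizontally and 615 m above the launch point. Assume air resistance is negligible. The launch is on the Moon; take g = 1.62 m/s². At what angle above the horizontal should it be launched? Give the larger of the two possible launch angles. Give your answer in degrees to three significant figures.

Trajectory: y = x tanθ − g x² (1 + tan²θ)/(2v₀²). With x = 2050, y = 615, v₀ = 88.5, g = 1.62:
434.6 tan²θ − 2050 tanθ + (1050) = 0.
tanθ = [2050 ± √(2050² − 4 × 434.6 × (1050))] / (2 × 434.6) = (2050 ± 1542) / 869.2, giving tanθ = 0.5844 or 4.132.
θ = 30.30° or 76.40°; the larger is 76.40°.

76.4°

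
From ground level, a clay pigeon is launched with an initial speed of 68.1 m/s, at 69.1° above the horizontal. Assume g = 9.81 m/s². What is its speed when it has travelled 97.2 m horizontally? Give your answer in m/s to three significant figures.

34.4 m/s

vₓ = 68.10 cos 69.1° = 24.29 m/s; v_y0 = 68.10 sin 69.1° = 63.62 m/s.
x = vₓ t ⇒ t = 97.2/24.29 = 4.001 s.
Vertical velocity there: v_y = v_y0 − g t = 63.62 − 9.81 × 4.001 = 24.37 m/s.
Speed: √(vₓ² + v_y²) = √(24.29² + 24.37²) = 34.41 m/s.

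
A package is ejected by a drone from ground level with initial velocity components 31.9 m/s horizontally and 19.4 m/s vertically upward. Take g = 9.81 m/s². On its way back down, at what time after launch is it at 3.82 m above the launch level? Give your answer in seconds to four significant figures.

3.747 s

Require v_y0 t − ½ g t² = 3.82, i.e. 4.905 t² − 19.40 t + 3.82 = 0.
t = [19.40 ± √(19.40² − 2·9.81·3.82)] / 9.81 = (19.40 ± 17.36) / 9.81, so t = 0.2078 s or t = 3.747 s.
The descending-branch root is 3.747 s.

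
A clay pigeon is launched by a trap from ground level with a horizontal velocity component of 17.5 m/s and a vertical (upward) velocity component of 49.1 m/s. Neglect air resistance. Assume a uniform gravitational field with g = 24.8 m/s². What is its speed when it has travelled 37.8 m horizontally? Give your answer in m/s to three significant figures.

18.1 m/s

Time to reach x = 37.8 m: t = x/vₓ = 37.8/17.50 = 2.160 s.
Vertical velocity there: v_y = v_y0 − g t = 49.10 − 24.8 × 2.160 = −4.468 m/s.
Speed: √(vₓ² + v_y²) = √(17.50² + 4.468²) = 18.06 m/s.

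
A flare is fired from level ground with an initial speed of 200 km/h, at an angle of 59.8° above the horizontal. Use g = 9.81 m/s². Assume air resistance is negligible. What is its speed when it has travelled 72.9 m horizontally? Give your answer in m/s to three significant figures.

Convert: 200 km/h = 200/3.6 = 55.56 m/s.
vₓ = 55.56 cos 59.8° = 27.95 m/s; v_y0 = 55.56 sin 59.8° = 48.02 m/s.
At x = 72.9 m, t = x/vₓ = 72.9/27.95 = 2.609 s.
Vertical velocity there: v_y = v_y0 − g t = 48.02 − 9.81 × 2.609 = 22.42 m/s.
Speed: √(vₓ² + v_y²) = √(27.95² + 22.42²) = 35.83 m/s.

35.8 m/s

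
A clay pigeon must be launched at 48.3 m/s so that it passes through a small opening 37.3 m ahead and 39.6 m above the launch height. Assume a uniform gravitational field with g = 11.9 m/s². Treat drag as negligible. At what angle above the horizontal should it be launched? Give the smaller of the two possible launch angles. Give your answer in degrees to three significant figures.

52.9°

Trajectory: y = x tanθ − g x² (1 + tan²θ)/(2v₀²). With x = 37.3, y = 39.6, v₀ = 48.3, g = 11.9:
3.548 tan²θ − 37.3 tanθ + (43.15) = 0.
tanθ = [37.3 ± √(37.3² − 4 × 3.548 × (43.15))] / (2 × 3.548) = (37.3 ± 27.91) / 7.097, giving tanθ = 1.323 or 9.188.
θ = 52.92° or 83.79°; the smaller is 52.92°.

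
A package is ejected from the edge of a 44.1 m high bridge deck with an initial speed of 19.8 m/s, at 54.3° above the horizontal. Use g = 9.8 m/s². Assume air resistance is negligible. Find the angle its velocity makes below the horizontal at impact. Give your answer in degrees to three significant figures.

71.0°

Resolve: vₓ = 19.80 cos 54.3° = 11.55 m/s and v_y0 = 19.80 sin 54.3° = 16.08 m/s.
With up positive and y = 0 at the ground: y(t) = 44.1 + (16.08) t − 4.900 t². Setting y = 0 and taking the positive root: t = [16.08 + √(16.08² + 2·9.80·44.1)] / 9.80 = (16.08 + 33.51) / 9.80 = 5.060 s.
At impact: v_y = v_y0 − g t = −33.51 m/s; vₓ = 11.55 m/s.
Angle below horizontal: arctan(|v_y|/vₓ) = arctan(33.51/11.55) = 70.98°.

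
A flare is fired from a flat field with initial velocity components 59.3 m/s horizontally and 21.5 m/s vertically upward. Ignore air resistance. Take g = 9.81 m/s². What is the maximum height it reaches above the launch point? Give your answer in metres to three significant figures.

23.6 m

Maximum height: H = v_y0² / (2g) = 21.50² / (2 × 9.81) = 23.56 m.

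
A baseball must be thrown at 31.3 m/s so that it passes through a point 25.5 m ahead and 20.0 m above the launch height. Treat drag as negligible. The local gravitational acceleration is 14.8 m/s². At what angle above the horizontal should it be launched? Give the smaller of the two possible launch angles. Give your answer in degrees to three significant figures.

52.5°

Trajectory: y = x tanθ − g x² (1 + tan²θ)/(2v₀²). With x = 25.5, y = 20.0, v₀ = 31.3, g = 14.8:
4.912 tan²θ − 25.5 tanθ + (24.91) = 0.
tanθ = [25.5 ± √(25.5² − 4 × 4.912 × (24.91))] / (2 × 4.912) = (25.5 ± 12.68) / 9.823, giving tanθ = 1.305 or 3.887.
θ = 52.54° or 75.57°; the smaller is 52.54°.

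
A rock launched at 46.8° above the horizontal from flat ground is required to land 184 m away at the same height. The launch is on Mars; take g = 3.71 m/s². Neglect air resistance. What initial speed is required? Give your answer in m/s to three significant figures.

On level ground R = v₀² sin 2θ / g ⇒ v₀ = √(gR / sin 2θ).
v₀ = √(3.71 × 184 / sin 93.60°) = √(682.6 / 0.9980) = √683.99 = 26.15 m/s.

26.2 m/s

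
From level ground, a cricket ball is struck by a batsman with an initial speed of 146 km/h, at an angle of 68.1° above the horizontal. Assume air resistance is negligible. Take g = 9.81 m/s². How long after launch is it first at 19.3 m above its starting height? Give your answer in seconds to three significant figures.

0.553 s

Convert: 146 km/h = 146/3.6 = 40.56 m/s.
Resolve: vₓ = 40.56 cos 68.1° = 15.13 m/s and v_y0 = 40.56 sin 68.1° = 37.63 m/s.
Set y = v_y0 t − ½ g t² = 19.3: 4.905 t² − 37.63 t + 19.3 = 0.
t = [37.63 ± √(37.63² − 2·9.81·19.3)] / 9.81 = (37.63 ± 32.21) / 9.81, so t = 0.5527 s or t = 7.119 s.
The first (ascending) time is 0.5527 s.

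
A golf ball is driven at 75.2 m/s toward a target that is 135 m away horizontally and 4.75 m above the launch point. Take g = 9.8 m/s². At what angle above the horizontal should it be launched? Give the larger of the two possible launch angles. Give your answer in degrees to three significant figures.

83.2°

Trajectory: y = x tanθ − g x² (1 + tan²θ)/(2v₀²). With x = 135, y = 4.75, v₀ = 75.2, g = 9.80:
15.79 tan²θ − 135 tanθ + (20.54) = 0.
tanθ = [135 ± √(135² − 4 × 15.79 × (20.54))] / (2 × 15.79) = (135 ± 130.1) / 31.58, giving tanθ = 0.1550 or 8.394.
θ = 8.809° or 83.21°; the larger is 83.21°.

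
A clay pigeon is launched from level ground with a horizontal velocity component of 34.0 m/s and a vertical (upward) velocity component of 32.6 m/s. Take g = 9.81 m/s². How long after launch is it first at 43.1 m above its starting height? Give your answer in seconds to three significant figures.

1.82 s

Height y(t) = 32.60 t − 4.905 t² = 43.1 gives 4.905 t² − 32.60 t + 43.1 = 0.
t = [32.60 ± √(32.60² − 2·9.81·43.1)] / 9.81 = (32.60 ± 14.74) / 9.81, so t = 1.821 s or t = 4.825 s.
The first (ascending) time is 1.821 s.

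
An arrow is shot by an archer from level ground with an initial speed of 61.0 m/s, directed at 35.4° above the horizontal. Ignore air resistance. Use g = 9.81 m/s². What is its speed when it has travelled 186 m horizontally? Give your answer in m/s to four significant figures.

49.74 m/s

Components: vₓ = 61.00 cos 35.4° = 49.72 m/s, v_y0 = 61.00 sin 35.4° = 35.34 m/s.
At x = 186 m, t = x/vₓ = 186/49.72 = 3.741 s.
Vertical velocity there: v_y = v_y0 − g t = 35.34 − 9.81 × 3.741 = −1.360 m/s.
Speed: √(vₓ² + v_y²) = √(49.72² + 1.360²) = 49.74 m/s.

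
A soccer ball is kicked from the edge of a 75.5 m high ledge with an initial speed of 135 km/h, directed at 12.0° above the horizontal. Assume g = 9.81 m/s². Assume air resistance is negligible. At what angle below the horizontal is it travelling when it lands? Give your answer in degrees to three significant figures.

47.0°

Convert: 135 km/h = 135/3.6 = 37.50 m/s.
vₓ = 37.50 cos 12.0° = 36.68 m/s; v_y0 = 37.50 sin 12.0° = 7.797 m/s.
With up positive and y = 0 at the ground: y(t) = 75.5 + (7.797) t − 4.905 t². Setting y = 0 and taking the positive root: t = [7.797 + √(7.797² + 2·9.81·75.5)] / 9.81 = (7.797 + 39.27) / 9.81 = 4.798 s.
At impact: v_y = v_y0 − g t = −39.27 m/s; vₓ = 36.68 m/s.
Angle below horizontal: arctan(|v_y|/vₓ) = arctan(39.27/36.68) = 46.95°.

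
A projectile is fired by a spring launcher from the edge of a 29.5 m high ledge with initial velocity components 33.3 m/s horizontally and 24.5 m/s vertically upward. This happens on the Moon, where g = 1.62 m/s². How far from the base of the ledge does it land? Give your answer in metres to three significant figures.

1050 m

With up positive and y = 0 at the ground: y(t) = 29.5 + (24.50) t − 0.8100 t². Setting y = 0 and taking the positive root: t = [24.50 + √(24.50² + 2·1.62·29.5)] / 1.62 = (24.50 + 26.38) / 1.62 = 31.41 s.
Horizontal distance: R = vₓ t = 33.30 × 31.41 = 1046 m.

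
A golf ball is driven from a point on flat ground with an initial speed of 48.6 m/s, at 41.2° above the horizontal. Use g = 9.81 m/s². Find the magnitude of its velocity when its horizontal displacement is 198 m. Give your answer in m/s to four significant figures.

42.22 m/s

vₓ = 48.60 cos 41.2° = 36.57 m/s; v_y0 = 48.60 sin 41.2° = 32.01 m/s.
At x = 198 m, t = x/vₓ = 198/36.57 = 5.415 s.
Vertical velocity there: v_y = v_y0 − g t = 32.01 − 9.81 × 5.415 = −21.11 m/s.
Speed: √(vₓ² + v_y²) = √(36.57² + 21.11²) = 42.22 m/s.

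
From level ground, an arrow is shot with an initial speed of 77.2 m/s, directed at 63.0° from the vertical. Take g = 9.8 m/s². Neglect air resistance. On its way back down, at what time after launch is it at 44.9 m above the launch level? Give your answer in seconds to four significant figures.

5.481 s

vₓ = 77.20 sin 63.0° = 68.79 m/s; v_y0 = 77.20 cos 63.0° = 35.05 m/s.
Require v_y0 t − ½ g t² = 44.9, i.e. 4.900 t² − 35.05 t + 44.9 = 0.
t = [35.05 ± √(35.05² − 2·9.80·44.9)] / 9.80 = (35.05 ± 18.66) / 9.80, so t = 1.672 s or t = 5.481 s.
The descending-branch root is 5.481 s.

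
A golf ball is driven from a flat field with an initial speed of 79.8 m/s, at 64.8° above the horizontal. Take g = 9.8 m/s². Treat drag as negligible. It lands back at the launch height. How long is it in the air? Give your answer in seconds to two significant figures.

15 s

vₓ = 79.80 cos 64.8° = 33.98 m/s; v_y0 = 79.80 sin 64.8° = 72.21 m/s.
Landing at launch height ⇒ T = 2 v_y0 / g = 2 × 72.21 / 9.80 = 14.74 s.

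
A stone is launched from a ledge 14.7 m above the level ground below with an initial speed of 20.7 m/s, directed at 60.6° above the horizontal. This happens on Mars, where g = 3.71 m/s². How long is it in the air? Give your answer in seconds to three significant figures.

Horizontal component vₓ = 20.70 cos 60.6° = 10.16 m/s; vertical v_y0 = 20.70 sin 60.6° = 18.03 m/s.
Vertical motion (up positive, ground at y = 0): 1.855 t² − (18.03) t − 14.7 = 0, so t = (18.03 + √(18.03² + 2·3.71·14.7)) / 3.71 = (18.03 + 20.84) / 3.71 = 10.48 s.

10.5 s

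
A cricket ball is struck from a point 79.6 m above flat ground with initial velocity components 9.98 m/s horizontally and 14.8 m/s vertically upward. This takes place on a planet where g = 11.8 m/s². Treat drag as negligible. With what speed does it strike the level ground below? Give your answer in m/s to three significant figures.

46.9 m/s

The projectile lands when y = 79.6 + (14.80) t − ½·11.8·t² = 0. Positive root: t = (14.80 + √(14.80² + 2·11.8·79.6)) / 11.8 = (14.80 + 45.80) / 11.8 = 5.136 s.
Vertical velocity at impact: v_y = v_y0 − g t = 14.80 − 11.8 × 5.136 = −45.80 m/s.
Speed: |v| = √(vₓ² + v_y²) = √(9.980² + 45.80²) = 46.87 m/s.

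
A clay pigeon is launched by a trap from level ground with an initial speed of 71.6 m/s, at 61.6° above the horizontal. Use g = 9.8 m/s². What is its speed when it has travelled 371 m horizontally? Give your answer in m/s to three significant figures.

55.5 m/s

Resolve: vₓ = 71.60 cos 61.6° = 34.05 m/s and v_y0 = 71.60 sin 61.6° = 62.98 m/s.
At x = 371 m, t = x/vₓ = 371/34.05 = 10.89 s.
Vertical velocity there: v_y = v_y0 − g t = 62.98 − 9.80 × 10.89 = −43.78 m/s.
Speed: √(vₓ² + v_y²) = √(34.05² + 43.78²) = 55.47 m/s.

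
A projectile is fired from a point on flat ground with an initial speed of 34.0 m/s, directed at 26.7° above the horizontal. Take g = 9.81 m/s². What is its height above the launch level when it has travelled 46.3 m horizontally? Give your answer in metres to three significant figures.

Components: vₓ = 34.00 cos 26.7° = 30.37 m/s, v_y0 = 34.00 sin 26.7° = 15.28 m/s.
Time to reach x = 46.3 m: t = x/vₓ = 46.3/30.37 = 1.524 s.
Height: y = v_y0 t − ½ g t² = 15.28 × 1.524 − 4.905 × 1.524² = 23.29 − 11.40 = 11.89 m.

11.9 m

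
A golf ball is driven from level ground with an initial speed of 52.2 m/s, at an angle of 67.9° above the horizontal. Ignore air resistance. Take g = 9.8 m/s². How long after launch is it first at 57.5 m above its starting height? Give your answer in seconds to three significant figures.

1.38 s

vₓ = 52.20 cos 67.9° = 19.64 m/s; v_y0 = 52.20 sin 67.9° = 48.36 m/s.
Height y(t) = 48.36 t − 4.900 t² = 57.5 gives 4.900 t² − 48.36 t + 57.5 = 0.
Quadratic formula: t = (48.36 ± √1212.2) / 9.80 = (48.36 ± 34.82) / 9.80 → t = 1.383 s or 8.488 s.
The first (ascending) time is 1.383 s.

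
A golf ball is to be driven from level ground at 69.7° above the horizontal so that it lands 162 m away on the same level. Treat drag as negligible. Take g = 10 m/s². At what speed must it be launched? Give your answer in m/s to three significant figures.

From R = (v₀² / g) sin 2θ: v₀ = √(gR / sin 2θ).
v₀ = √(10.0 × 162 / sin 139.4°) = √(1620 / 0.6508) = √2489.3 = 49.89 m/s.

49.9 m/s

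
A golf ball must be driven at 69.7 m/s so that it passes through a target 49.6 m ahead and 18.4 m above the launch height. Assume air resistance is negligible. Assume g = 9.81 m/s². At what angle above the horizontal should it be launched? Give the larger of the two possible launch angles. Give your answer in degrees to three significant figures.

Trajectory: y = x tanθ − g x² (1 + tan²θ)/(2v₀²). With x = 49.6, y = 18.4, v₀ = 69.7, g = 9.81:
2.484 tan²θ − 49.6 tanθ + (20.88) = 0.
tanθ = [49.6 ± √(49.6² − 4 × 2.484 × (20.88))] / (2 × 2.484) = (49.6 ± 47.46) / 4.968, giving tanθ = 0.4303 or 19.54.
θ = 23.28° or 87.07°; the larger is 87.07°.

87.1°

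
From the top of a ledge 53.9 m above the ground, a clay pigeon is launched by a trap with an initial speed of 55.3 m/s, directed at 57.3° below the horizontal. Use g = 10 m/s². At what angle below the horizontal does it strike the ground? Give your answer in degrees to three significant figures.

62.3°

Horizontal component vₓ = 55.30 cos 57.3° = 29.88 m/s; vertical v_y0 = −46.54 m/s (downward).
Vertical motion (up positive, ground at y = 0): 5.000 t² − (−46.54) t − 53.9 = 0, so t = (−46.54 + √(46.54² + 2·10.0·53.9)) / 10.0 = (−46.54 + 56.95) / 10.0 = 1.042 s.
At impact: v_y = v_y0 − g t = −56.95 m/s; vₓ = 29.88 m/s.
Angle below horizontal: arctan(|v_y|/vₓ) = arctan(56.95/29.88) = 62.32°.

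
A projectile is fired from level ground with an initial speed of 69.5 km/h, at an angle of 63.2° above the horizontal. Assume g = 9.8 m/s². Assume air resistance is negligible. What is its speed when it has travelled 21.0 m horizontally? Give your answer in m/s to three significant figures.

Convert: 69.5 km/h = 69.5/3.6 = 19.31 m/s.
Components: vₓ = 19.31 cos 63.2° = 8.704 m/s, v_y0 = 19.31 sin 63.2° = 17.23 m/s.
Time to reach x = 21.0 m: t = x/vₓ = 21.0/8.704 = 2.413 s.
Vertical velocity there: v_y = v_y0 − g t = 17.23 − 9.80 × 2.413 = −6.411 m/s.
Speed: √(vₓ² + v_y²) = √(8.704² + 6.411²) = 10.81 m/s.

10.8 m/s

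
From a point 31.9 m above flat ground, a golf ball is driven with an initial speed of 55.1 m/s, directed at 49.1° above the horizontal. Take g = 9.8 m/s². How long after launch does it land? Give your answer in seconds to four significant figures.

vₓ = 55.10 cos 49.1° = 36.08 m/s; v_y0 = 55.10 sin 49.1° = 41.65 m/s.
The projectile lands when y = 31.9 + (41.65) t − ½·9.80·t² = 0. Positive root: t = (41.65 + √(41.65² + 2·9.80·31.9)) / 9.80 = (41.65 + 48.58) / 9.80 = 9.207 s.

9.207 s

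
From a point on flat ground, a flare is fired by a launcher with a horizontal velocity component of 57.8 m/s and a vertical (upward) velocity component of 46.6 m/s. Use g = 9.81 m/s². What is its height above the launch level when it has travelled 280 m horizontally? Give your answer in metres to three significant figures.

111 m

At x = 280 m, t = x/vₓ = 280/57.80 = 4.844 s.
Height: y = v_y0 t − ½ g t² = 46.60 × 4.844 − 4.905 × 4.844² = 225.7 − 115.1 = 110.6 m.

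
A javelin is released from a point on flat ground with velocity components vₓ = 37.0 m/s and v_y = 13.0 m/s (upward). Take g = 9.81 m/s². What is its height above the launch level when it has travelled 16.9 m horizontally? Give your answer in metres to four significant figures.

x = vₓ t ⇒ t = 16.9/37.00 = 0.4568 s.
Height: y = v_y0 t − ½ g t² = 13.00 × 0.4568 − 4.905 × 0.4568² = 5.938 − 1.023 = 4.915 m.

4.915 m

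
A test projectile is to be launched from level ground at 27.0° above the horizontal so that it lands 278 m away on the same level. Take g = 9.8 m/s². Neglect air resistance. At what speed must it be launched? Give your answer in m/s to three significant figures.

58.0 m/s

From R = (v₀² / g) sin 2θ: v₀ = √(gR / sin 2θ).
v₀ = √(9.80 × 278 / sin 54.00°) = √(2724 / 0.8090) = √3367.5 = 58.03 m/s.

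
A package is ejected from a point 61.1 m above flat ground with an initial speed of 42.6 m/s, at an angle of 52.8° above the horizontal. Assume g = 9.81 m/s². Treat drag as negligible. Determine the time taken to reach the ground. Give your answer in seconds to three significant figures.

8.40 s

Components: vₓ = 42.60 cos 52.8° = 25.76 m/s, v_y0 = 42.60 sin 52.8° = 33.93 m/s.
With up positive and y = 0 at the ground: y(t) = 61.1 + (33.93) t − 4.905 t². Setting y = 0 and taking the positive root: t = [33.93 + √(33.93² + 2·9.81·61.1)] / 9.81 = (33.93 + 48.48) / 9.81 = 8.401 s.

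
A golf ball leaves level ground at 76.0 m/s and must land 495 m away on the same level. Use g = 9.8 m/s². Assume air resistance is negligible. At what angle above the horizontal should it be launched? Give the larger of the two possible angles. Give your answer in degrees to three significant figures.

61.4°

From R = (v₀²/g) sin 2θ: sin 2θ = 9.80 × 495 / 5776.0 = 0.8399.
2θ = 57.12° or 180° − 57.12° = 122.9°, so θ = 28.56° or 61.44°.
The larger angle is 61.44°.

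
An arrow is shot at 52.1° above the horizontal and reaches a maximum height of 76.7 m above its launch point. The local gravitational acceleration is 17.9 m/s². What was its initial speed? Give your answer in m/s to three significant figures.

66.4 m/s

At the peak v_y = 0, so v_y0 = √(2gH) = √(2 × 17.9 × 76.7) = 52.40 m/s.
v_y0 = v₀ sin θ ⇒ v₀ = 52.40 / sin 52.1° = 66.41 m/s.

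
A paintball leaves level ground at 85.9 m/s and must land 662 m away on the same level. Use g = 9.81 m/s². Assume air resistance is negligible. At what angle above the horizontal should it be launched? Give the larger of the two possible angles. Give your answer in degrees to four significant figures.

59.17°

From R = (v₀²/g) sin 2θ: sin 2θ = 9.81 × 662 / 7378.8 = 0.8801.
2θ = 61.66° or 180° − 61.66° = 118.3°, so θ = 30.83° or 59.17°.
The larger angle is 59.17°.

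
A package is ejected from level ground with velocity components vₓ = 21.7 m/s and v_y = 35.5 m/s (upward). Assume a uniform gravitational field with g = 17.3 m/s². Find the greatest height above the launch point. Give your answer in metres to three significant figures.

36.4 m

At the apex v_y = 0, so H = v_y0²/(2g) = 35.50²/34.60 = 36.42 m.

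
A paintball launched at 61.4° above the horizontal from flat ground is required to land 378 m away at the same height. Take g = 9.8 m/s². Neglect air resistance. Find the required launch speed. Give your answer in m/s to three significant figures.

66.4 m/s

On level ground R = v₀² sin 2θ / g ⇒ v₀ = √(gR / sin 2θ).
v₀ = √(9.80 × 378 / sin 122.8°) = √(3704 / 0.8406) = √4407.0 = 66.39 m/s.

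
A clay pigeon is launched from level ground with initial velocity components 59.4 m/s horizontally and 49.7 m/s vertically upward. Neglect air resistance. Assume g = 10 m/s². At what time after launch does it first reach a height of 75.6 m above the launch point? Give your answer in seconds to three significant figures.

Set y = v_y0 t − ½ g t² = 75.6: 5.000 t² − 49.70 t + 75.6 = 0.
Quadratic formula: t = (49.70 ± √958.09) / 10.0 = (49.70 ± 30.95) / 10.0 → t = 1.875 s or 8.065 s.
The first (ascending) time is 1.875 s.

1.87 s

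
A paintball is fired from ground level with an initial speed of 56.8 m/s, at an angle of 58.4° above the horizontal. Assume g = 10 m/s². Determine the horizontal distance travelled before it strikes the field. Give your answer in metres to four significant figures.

288.0 m

vₓ = 56.80 cos 58.4° = 29.76 m/s; v_y0 = 56.80 sin 58.4° = 48.38 m/s.
Flight time T = 2 v_y0 / g = 9.676 s.
Range: R = vₓ T = 29.76 × 9.676 = 288.0 m.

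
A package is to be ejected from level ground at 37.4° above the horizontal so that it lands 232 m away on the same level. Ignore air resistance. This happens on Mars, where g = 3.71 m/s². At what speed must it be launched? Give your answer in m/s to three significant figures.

On level ground R = v₀² sin 2θ / g ⇒ v₀ = √(gR / sin 2θ).
v₀ = √(3.71 × 232 / sin 74.80°) = √(860.7 / 0.9650) = √891.92 = 29.87 m/s.

29.9 m/s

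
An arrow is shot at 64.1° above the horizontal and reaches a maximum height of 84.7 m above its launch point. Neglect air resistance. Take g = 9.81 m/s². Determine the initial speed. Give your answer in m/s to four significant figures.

45.32 m/s

At the peak v_y = 0, so v_y0 = √(2gH) = √(2 × 9.81 × 84.7) = 40.77 m/s.
v_y0 = v₀ sin θ ⇒ v₀ = 40.77 / sin 64.1° = 45.32 m/s.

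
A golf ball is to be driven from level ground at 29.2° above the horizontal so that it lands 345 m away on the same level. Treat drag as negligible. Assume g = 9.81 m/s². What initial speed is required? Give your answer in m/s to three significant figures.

From R = (v₀² / g) sin 2θ: v₀ = √(gR / sin 2θ).
v₀ = √(9.81 × 345 / sin 58.40°) = √(3384 / 0.8517) = √3973.6 = 63.04 m/s.

63.0 m/s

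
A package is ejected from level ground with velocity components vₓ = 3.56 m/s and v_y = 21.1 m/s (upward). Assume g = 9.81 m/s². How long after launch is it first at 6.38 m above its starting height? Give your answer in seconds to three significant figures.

Set y = v_y0 t − ½ g t² = 6.38: 4.905 t² − 21.10 t + 6.38 = 0.
t = [21.10 ± √(21.10² − 2·9.81·6.38)] / 9.81 = (21.10 ± 17.89) / 9.81, so t = 0.3273 s or t = 3.974 s.
The first (ascending) time is 0.3273 s.

0.327 s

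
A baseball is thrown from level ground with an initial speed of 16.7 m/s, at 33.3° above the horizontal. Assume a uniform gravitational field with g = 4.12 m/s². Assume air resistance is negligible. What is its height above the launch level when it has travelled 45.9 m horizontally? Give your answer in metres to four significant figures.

vₓ = 16.70 cos 33.3° = 13.96 m/s; v_y0 = 16.70 sin 33.3° = 9.169 m/s.
Time to reach x = 45.9 m: t = x/vₓ = 45.9/13.96 = 3.288 s.
Height: y = v_y0 t − ½ g t² = 9.169 × 3.288 − 2.060 × 3.288² = 30.15 − 22.28 = 7.874 m.

7.874 m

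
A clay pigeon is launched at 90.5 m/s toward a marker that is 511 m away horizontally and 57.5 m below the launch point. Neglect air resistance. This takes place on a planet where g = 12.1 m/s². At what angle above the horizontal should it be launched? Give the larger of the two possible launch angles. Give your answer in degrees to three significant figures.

67.0°

Trajectory: y = x tanθ − g x² (1 + tan²θ)/(2v₀²). With x = 511, y = −57.5, v₀ = 90.5, g = 12.1:
192.9 tan²θ − 511 tanθ + (135.4) = 0.
tanθ = [511 ± √(511² − 4 × 192.9 × (135.4))] / (2 × 192.9) = (511 ± 395.8) / 385.8, giving tanθ = 0.2986 or 2.351.
θ = 16.63° or 66.95°; the larger is 66.95°.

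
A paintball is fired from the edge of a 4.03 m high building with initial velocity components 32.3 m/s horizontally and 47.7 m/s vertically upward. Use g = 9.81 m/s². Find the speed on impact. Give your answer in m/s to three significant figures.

The projectile lands when y = 4.03 + (47.70) t − ½·9.81·t² = 0. Positive root: t = (47.70 + √(47.70² + 2·9.81·4.03)) / 9.81 = (47.70 + 48.52) / 9.81 = 9.809 s.
Vertical velocity at impact: v_y = v_y0 − g t = 47.70 − 9.81 × 9.809 = −48.52 m/s.
Speed: |v| = √(vₓ² + v_y²) = √(32.30² + 48.52²) = 58.29 m/s.

58.3 m/s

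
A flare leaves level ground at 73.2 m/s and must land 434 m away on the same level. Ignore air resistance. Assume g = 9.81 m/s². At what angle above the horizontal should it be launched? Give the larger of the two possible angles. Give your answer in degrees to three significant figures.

R = v₀² sin 2θ / g gives sin 2θ = gR/v₀² = 9.81·434/73.2² = 0.7946.
2θ = 52.62° or 180° − 52.62° = 127.4°, so θ = 26.31° or 63.69°.
The larger angle is 63.69°.

63.7°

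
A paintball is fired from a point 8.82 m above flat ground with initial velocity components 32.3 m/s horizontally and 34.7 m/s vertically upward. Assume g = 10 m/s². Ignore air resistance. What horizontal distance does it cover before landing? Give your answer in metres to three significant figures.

232 m

Vertical motion (up positive, ground at y = 0): 5.000 t² − (34.70) t − 8.82 = 0, so t = (34.70 + √(34.70² + 2·10.0·8.82)) / 10.0 = (34.70 + 37.15) / 10.0 = 7.185 s.
Horizontal distance: R = vₓ t = 32.30 × 7.185 = 232.1 m.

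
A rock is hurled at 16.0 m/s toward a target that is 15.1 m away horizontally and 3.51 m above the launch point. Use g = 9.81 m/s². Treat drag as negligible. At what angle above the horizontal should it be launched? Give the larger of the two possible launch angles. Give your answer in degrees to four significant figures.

70.45°

Trajectory: y = x tanθ − g x² (1 + tan²θ)/(2v₀²). With x = 15.1, y = 3.51, v₀ = 16.0, g = 9.81:
4.369 tan²θ − 15.1 tanθ + (7.879) = 0.
tanθ = [15.1 ± √(15.1² − 4 × 4.369 × (7.879))] / (2 × 4.369) = (15.1 ± 9.504) / 8.737, giving tanθ = 0.6404 or 2.816.
θ = 32.64° or 70.45°; the larger is 70.45°.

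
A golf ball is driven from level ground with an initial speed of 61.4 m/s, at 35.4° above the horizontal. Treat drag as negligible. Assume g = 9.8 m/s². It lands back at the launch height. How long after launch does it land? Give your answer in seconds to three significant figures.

Resolve: vₓ = 61.40 cos 35.4° = 50.05 m/s and v_y0 = 61.40 sin 35.4° = 35.57 m/s.
Landing at launch height ⇒ T = 2 v_y0 / g = 2 × 35.57 / 9.80 = 7.259 s.

7.26 s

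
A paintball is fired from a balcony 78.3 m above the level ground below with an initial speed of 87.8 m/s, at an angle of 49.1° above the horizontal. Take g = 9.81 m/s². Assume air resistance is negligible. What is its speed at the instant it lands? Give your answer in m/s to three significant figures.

96.2 m/s

Resolve: vₓ = 87.80 cos 49.1° = 57.49 m/s and v_y0 = 87.80 sin 49.1° = 66.36 m/s.
Vertical motion (up positive, ground at y = 0): 4.905 t² − (66.36) t − 78.3 = 0, so t = (66.36 + √(66.36² + 2·9.81·78.3)) / 9.81 = (66.36 + 77.07) / 9.81 = 14.62 s.
Vertical velocity at impact: v_y = v_y0 − g t = 66.36 − 9.81 × 14.62 = −77.07 m/s.
Speed: |v| = √(vₓ² + v_y²) = √(57.49² + 77.07²) = 96.15 m/s.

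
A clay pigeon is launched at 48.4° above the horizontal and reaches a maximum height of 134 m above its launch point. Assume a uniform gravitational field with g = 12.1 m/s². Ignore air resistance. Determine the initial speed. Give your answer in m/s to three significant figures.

At the peak v_y = 0, so v_y0 = √(2gH) = √(2 × 12.1 × 134) = 56.95 m/s.
v_y0 = v₀ sin θ ⇒ v₀ = 56.95 / sin 48.4° = 76.15 m/s.

76.2 m/s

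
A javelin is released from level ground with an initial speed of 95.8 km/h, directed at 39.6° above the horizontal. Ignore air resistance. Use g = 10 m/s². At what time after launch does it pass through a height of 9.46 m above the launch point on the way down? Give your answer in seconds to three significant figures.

Convert: 95.8 km/h = 95.8/3.6 = 26.61 m/s.
vₓ = 26.61 cos 39.6° = 20.50 m/s; v_y0 = 26.61 sin 39.6° = 16.96 m/s.
Height y(t) = 16.96 t − 5.000 t² = 9.46 gives 5.000 t² − 16.96 t + 9.46 = 0.
Quadratic formula: t = (16.96 ± √98.528) / 10.0 = (16.96 ± 9.926) / 10.0 → t = 0.7036 s or 2.689 s.
The descending-branch root is 2.689 s.

2.69 s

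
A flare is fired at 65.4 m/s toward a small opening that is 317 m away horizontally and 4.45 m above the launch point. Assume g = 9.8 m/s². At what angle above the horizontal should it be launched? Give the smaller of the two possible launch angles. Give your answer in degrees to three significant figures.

24.3°

Trajectory: y = x tanθ − g x² (1 + tan²θ)/(2v₀²). With x = 317, y = 4.45, v₀ = 65.4, g = 9.80:
115.1 tan²θ − 317 tanθ + (119.6) = 0.
tanθ = [317 ± √(317² − 4 × 115.1 × (119.6))] / (2 × 115.1) = (317 ± 213.1) / 230.2, giving tanθ = 0.4511 or 2.302.
θ = 24.28° or 66.52°; the smaller is 24.28°.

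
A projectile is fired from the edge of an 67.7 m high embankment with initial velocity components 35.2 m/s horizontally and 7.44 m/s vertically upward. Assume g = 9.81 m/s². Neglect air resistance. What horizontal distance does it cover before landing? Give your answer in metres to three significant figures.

With up positive and y = 0 at the ground: y(t) = 67.7 + (7.440) t − 4.905 t². Setting y = 0 and taking the positive root: t = [7.440 + √(7.440² + 2·9.81·67.7)] / 9.81 = (7.440 + 37.20) / 9.81 = 4.550 s.
Horizontal distance: R = vₓ t = 35.20 × 4.550 = 160.2 m.

160 m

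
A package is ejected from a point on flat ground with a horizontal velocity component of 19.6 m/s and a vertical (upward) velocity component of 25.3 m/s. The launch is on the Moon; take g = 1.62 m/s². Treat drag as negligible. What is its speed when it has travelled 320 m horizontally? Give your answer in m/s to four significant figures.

19.63 m/s

At x = 320 m, t = x/vₓ = 320/19.60 = 16.33 s.
Vertical velocity there: v_y = v_y0 − g t = 25.30 − 1.62 × 16.33 = −1.149 m/s.
Speed: √(vₓ² + v_y²) = √(19.60² + 1.149²) = 19.63 m/s.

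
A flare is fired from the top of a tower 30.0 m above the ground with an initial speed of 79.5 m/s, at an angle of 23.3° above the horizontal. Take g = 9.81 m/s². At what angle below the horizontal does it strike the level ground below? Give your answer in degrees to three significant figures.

vₓ = 79.50 cos 23.3° = 73.02 m/s; v_y0 = 79.50 sin 23.3° = 31.45 m/s.
The projectile lands when y = 30.0 + (31.45) t − ½·9.81·t² = 0. Positive root: t = (31.45 + √(31.45² + 2·9.81·30.0)) / 9.81 = (31.45 + 39.72) / 9.81 = 7.254 s.
At impact: v_y = v_y0 − g t = −39.72 m/s; vₓ = 73.02 m/s.
Angle below horizontal: arctan(|v_y|/vₓ) = arctan(39.72/73.02) = 28.54°.

28.5°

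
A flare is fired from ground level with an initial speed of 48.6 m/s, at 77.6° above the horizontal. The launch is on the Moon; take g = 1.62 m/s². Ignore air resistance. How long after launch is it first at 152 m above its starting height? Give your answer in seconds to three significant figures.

3.40 s

Resolve: vₓ = 48.60 cos 77.6° = 10.44 m/s and v_y0 = 48.60 sin 77.6° = 47.47 m/s.
Set y = v_y0 t − ½ g t² = 152: 0.8100 t² − 47.47 t + 152 = 0.
Quadratic formula: t = (47.47 ± √1760.6) / 1.62 = (47.47 ± 41.96) / 1.62 → t = 3.399 s or 55.20 s.
The first (ascending) time is 3.399 s.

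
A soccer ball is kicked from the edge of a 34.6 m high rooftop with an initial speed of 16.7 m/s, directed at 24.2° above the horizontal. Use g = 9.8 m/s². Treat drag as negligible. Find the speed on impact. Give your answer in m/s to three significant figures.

30.9 m/s

Horizontal component vₓ = 16.70 cos 24.2° = 15.23 m/s; vertical v_y0 = 16.70 sin 24.2° = 6.846 m/s.
The projectile lands when y = 34.6 + (6.846) t − ½·9.80·t² = 0. Positive root: t = (6.846 + √(6.846² + 2·9.80·34.6)) / 9.80 = (6.846 + 26.93) / 9.80 = 3.446 s.
Vertical velocity at impact: v_y = v_y0 − g t = 6.846 − 9.80 × 3.446 = −26.93 m/s.
Speed: |v| = √(vₓ² + v_y²) = √(15.23² + 26.93²) = 30.94 m/s.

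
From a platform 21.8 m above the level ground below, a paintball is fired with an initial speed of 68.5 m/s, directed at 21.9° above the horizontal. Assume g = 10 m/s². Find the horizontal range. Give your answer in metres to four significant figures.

Resolve: vₓ = 68.50 cos 21.9° = 63.56 m/s and v_y0 = 68.50 sin 21.9° = 25.55 m/s.
With up positive and y = 0 at the ground: y(t) = 21.8 + (25.55) t − 5.000 t². Setting y = 0 and taking the positive root: t = [25.55 + √(25.55² + 2·10.0·21.8)] / 10.0 = (25.55 + 33.00) / 10.0 = 5.855 s.
Horizontal distance: R = vₓ t = 63.56 × 5.855 = 372.1 m.

372.1 m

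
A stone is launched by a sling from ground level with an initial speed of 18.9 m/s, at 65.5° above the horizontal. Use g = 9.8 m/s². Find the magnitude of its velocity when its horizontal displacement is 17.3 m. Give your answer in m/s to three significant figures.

9.00 m/s

vₓ = 18.90 cos 65.5° = 7.838 m/s; v_y0 = 18.90 sin 65.5° = 17.20 m/s.
Time to reach x = 17.3 m: t = x/vₓ = 17.3/7.838 = 2.207 s.
Vertical velocity there: v_y = v_y0 − g t = 17.20 − 9.80 × 2.207 = −4.433 m/s.
Speed: √(vₓ² + v_y²) = √(7.838² + 4.433²) = 9.005 m/s.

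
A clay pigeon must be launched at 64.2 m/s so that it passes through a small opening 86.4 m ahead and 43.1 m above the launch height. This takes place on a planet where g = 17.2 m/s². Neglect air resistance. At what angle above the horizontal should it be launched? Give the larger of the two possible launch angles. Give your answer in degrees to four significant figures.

Trajectory: y = x tanθ − g x² (1 + tan²θ)/(2v₀²). With x = 86.4, y = 43.1, v₀ = 64.2, g = 17.2:
15.58 tan²θ − 86.4 tanθ + (58.68) = 0.
tanθ = [86.4 ± √(86.4² − 4 × 15.58 × (58.68))] / (2 × 15.58) = (86.4 ± 61.72) / 31.15, giving tanθ = 0.7923 or 4.755.
θ = 38.39° or 78.12°; the larger is 78.12°.

78.12°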